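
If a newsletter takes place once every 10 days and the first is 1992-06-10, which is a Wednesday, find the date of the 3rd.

The 3rd occurrence is 2 intervals after the first: 2 × 10 = 20 days after 1992-06-10.
20 days later is 1992-06-30.

1992-06-30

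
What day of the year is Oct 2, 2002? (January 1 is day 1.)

275

Days in months before Oct: 31 + 28 + 31 + 30 + 31 + 30 + 31 + 31 + 30 = 273.
Plus 2 days into Oct → day 275.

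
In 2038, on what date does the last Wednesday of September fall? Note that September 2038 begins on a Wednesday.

September 2038 begins on a Wednesday, so the first Wednesday is September 1.
September 2038 has 30 days. Adding weeks: 1, 8, 15, 22, 29 — the last one ≤ 30 is the 29th.

2038-09-29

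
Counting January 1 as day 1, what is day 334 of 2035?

January has 31 days (334 − 31 = 303 remain).
February has 28 days (303 − 28 = 275 remain).
March has 31 days (275 − 31 = 244 remain).
April has 30 days (244 − 30 = 214 remain).
May has 31 days (214 − 31 = 183 remain).
June has 30 days (183 − 30 = 153 remain).
July has 31 days (153 − 31 = 122 remain).
August has 31 days (122 − 31 = 91 remain).
September has 30 days (91 − 30 = 61 remain).
October has 31 days (61 − 31 = 30 remain).
30 into November → November 30.

30 November 2035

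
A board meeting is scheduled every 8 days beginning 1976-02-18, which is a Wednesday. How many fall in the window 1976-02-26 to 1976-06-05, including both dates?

13

Occurrences land 8·i days after 1976-02-18 for i = 0, 1, 2, …
1976-02-26 is 8 days after the start; 8 ÷ 8 = 1 remainder 0. First occurrence in the window: #2 on 1976-02-26 (1×8 = 8 days in).
1976-06-05 is 108 days after the start; 108 ÷ 8 = 13 remainder 4. Last occurrence in the window: #14 on 1976-06-01.
Occurrences #2 through #14: 13 in total.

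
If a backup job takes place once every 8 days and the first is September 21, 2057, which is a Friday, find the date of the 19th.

The 19th occurrence is 18 intervals after the first: 18 × 8 = 144 days after September 21, 2057.
September has 30 days — 9 days to the end of September leaves 135.
October has 31 days (104 left).
November has 30 days (74 left).
December has 31 days (43 left).
January has 31 days (12 left).
12 days into February → February 12, 2058.

February 12, 2058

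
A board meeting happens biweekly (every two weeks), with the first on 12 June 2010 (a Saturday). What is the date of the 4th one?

24 July 2010

The 4th occurrence is 3 intervals after the first: 3 × 14 = 42 days after 12 June 2010.
June has 30 days — 18 days to the end of June leaves 24.
24 days into July → 24 July 2010.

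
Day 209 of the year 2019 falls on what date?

July 28, 2019

January has 31 days (209 − 31 = 178 remain).
February has 28 days (178 − 28 = 150 remain).
March has 31 days (150 − 31 = 119 remain).
April has 30 days (119 − 30 = 89 remain).
May has 31 days (89 − 31 = 58 remain).
June has 30 days (58 − 30 = 28 remain).
28 into July → July 28.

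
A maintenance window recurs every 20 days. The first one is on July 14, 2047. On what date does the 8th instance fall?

The 8th occurrence is 7 intervals after the first: 7 × 20 = 140 days after July 14, 2047.
July has 31 days — 17 days to the end of July leaves 123.
August has 31 days (92 left).
September has 30 days (62 left).
October has 31 days (31 left).
November has 30 days (1 left).
1 day into December → December 1, 2047.

December 1, 2047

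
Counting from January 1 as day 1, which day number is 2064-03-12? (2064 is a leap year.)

Days in months before March: 31 + 29 = 60.
Plus 12 days into March → day 72.

72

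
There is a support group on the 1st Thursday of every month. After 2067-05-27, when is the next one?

2067-06-02

May 2067 starts on a Sunday, so its 1st Thursday is 2067-05-05 (4 days in).
That is not after 2067-05-27, so look at June 2067.
June 2067 starts on a Wednesday, so its 1st Thursday is 2067-06-02 (1 day in).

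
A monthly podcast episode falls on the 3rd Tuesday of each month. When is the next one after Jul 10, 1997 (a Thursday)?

Jul 1997 starts on a Tuesday; its first Tuesday is the 1st, so the 3rd Tuesday is the 15th — Jul 15, 1997.
Jul 15, 1997 is after Jul 10, 1997, so that is the next one.

Jul 15, 1997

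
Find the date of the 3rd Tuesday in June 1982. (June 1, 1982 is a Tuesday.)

June 1982 begins on a Tuesday, so the first Tuesday is June 1.
The 3rd Tuesday is 2 weeks later: 1 + 14 = 15.

June 15, 1982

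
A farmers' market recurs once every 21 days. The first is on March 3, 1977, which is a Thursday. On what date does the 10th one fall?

September 8, 1977

The 10th occurrence is 9 intervals after the first: 9 × 21 = 189 days after March 3, 1977.
March has 31 days — 28 days to the end of March leaves 161.
April has 30 days (131 left).
May has 31 days (100 left).
June has 30 days (70 left).
July has 31 days (39 left).
August has 31 days (8 left).
8 days into September → September 8, 1977.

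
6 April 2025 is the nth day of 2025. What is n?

Days in months before April: 31 + 28 + 31 = 90.
Plus 6 days into April → day 96.

96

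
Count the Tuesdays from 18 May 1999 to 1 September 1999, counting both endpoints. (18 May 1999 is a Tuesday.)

16

18 May 1999 is a Tuesday; the first Tuesday on or after it is 18 May 1999.
From 18 May 1999 to 1 September 1999: 13 + 30 + 31 + 31 + 1 = 106 days (rest of May, June, July, August, September).
106 ÷ 7 = 15 full weeks with remainder 1, so 15 more Tuesdays after the first → 16.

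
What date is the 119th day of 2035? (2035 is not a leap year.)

2035-04-29

January has 31 days (119 − 31 = 88 remain).
February has 28 days (88 − 28 = 60 remain).
March has 31 days (60 − 31 = 29 remain).
29 into April → April 29.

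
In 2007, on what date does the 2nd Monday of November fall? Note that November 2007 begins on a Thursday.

November 12, 2007

November 2007 begins on a Thursday, so the first Monday is November 5 (4 days later).
The 2nd Monday is 1 weeks later: 5 + 7 = 12.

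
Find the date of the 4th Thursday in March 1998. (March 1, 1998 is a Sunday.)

March 1998 begins on a Sunday, so the first Thursday is March 5 (4 days later).
The 4th Thursday is 3 weeks later: 5 + 21 = 26.

March 26, 1998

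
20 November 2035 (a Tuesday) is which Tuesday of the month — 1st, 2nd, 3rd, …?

3rd

Day 20 falls in week ⌈20/7⌉ of the month.
Days 1–7 hold the 1st Tuesday, 8–14 the 2nd, 15–21 the 3rd, 22–28 the 4th, 29–31 the 5th.
20 is in the range for the 3rd.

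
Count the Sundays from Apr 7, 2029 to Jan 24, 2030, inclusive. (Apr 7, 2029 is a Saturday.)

42

Apr 7, 2029 is a Saturday; the first Sunday on or after it is Apr 8, 2029 (1 day later).
From Apr 8, 2029 to Jan 24, 2030: 22 + 31 + 30 + 31 + 31 + 30 + 31 + 30 + 31 + 24 = 291 days (rest of Apr, May, Jun, Jul, Aug, Sep, Oct, Nov, Dec, Jan).
291 ÷ 7 = 41 full weeks with remainder 4, so 41 more Sundays after the first → 42.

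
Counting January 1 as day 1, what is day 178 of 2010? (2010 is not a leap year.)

January has 31 days (178 − 31 = 147 remain).
February has 28 days (147 − 28 = 119 remain).
March has 31 days (119 − 31 = 88 remain).
April has 30 days (88 − 30 = 58 remain).
May has 31 days (58 − 31 = 27 remain).
27 into June → June 27.

June 27, 2010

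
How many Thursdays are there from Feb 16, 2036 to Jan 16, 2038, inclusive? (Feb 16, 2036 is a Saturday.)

Feb 16, 2036 is a Saturday; the first Thursday on or after it is Feb 21, 2036 (5 days later).
From Feb 21, 2036 to Jan 16, 2038: 314 + 365 + 16 = 695 days (rest of 2036, 2037, to Jan 16, 2038 in 2038).
695 ÷ 7 = 99 full weeks with remainder 2, so 99 more Thursdays after the first → 100.

100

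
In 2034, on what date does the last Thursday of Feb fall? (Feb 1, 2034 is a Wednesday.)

Feb 23, 2034

Feb 2034 begins on a Wednesday, so the first Thursday is Feb 2 (1 day later).
Feb 2034 has 28 days. Adding weeks: 2, 9, 16, 23 — the last one ≤ 28 is the 23rd.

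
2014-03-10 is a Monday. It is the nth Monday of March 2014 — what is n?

2nd

Day 10 falls in week ⌈10/7⌉ of the month.
Days 1–7 hold the 1st Monday, 8–14 the 2nd, 15–21 the 3rd, 22–28 the 4th, 29–31 the 5th.
10 is in the range for the 2nd.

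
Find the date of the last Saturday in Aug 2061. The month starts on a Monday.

Aug 27, 2061

Aug 2061 begins on a Monday, so the first Saturday is Aug 6 (5 days later).
Aug 2061 has 31 days. Adding weeks: 6, 13, 20, 27 — the last one ≤ 31 is the 27th.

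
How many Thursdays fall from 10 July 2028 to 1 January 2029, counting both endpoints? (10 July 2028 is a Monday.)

10 July 2028 is a Monday; the first Thursday on or after it is 13 July 2028 (3 days later).
From 13 July 2028 to 1 January 2029: 18 + 31 + 30 + 31 + 30 + 31 + 1 = 172 days (rest of July, August, September, October, November, December, January).
172 ÷ 7 = 24 full weeks with remainder 4, so 24 more Thursdays after the first → 25.

25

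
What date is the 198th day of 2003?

2003-07-17

January has 31 days (198 − 31 = 167 remain).
February has 28 days (167 − 28 = 139 remain).
March has 31 days (139 − 31 = 108 remain).
April has 30 days (108 − 30 = 78 remain).
May has 31 days (78 − 31 = 47 remain).
June has 30 days (47 − 30 = 17 remain).
17 into July → July 17.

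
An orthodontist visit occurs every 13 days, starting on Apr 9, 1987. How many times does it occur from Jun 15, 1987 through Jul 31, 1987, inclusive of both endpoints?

Occurrences land 13·i days after Apr 9, 1987 for i = 0, 1, 2, …
Jun 15, 1987 is 67 days after the start; 67 ÷ 13 = 5 remainder 2; since the remainder is 2, round up to i = 6. First occurrence in the window: #7 on Jun 26, 1987 (6×13 = 78 days in).
Jul 31, 1987 is 113 days after the start; 113 ÷ 13 = 8 remainder 9. Last occurrence in the window: #9 on Jul 22, 1987.
Occurrences #7 through #9: 3 in total.

3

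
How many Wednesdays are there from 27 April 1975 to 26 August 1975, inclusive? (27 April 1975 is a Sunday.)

27 April 1975 is a Sunday; the first Wednesday on or after it is 30 April 1975 (3 days later).
From 30 April 1975 to 26 August 1975: 0 + 31 + 30 + 31 + 26 = 118 days (rest of April, May, June, July, August).
118 ÷ 7 = 16 full weeks with remainder 6, so 16 more Wednesdays after the first → 17.

17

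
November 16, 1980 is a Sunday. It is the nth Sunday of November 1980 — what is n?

3rd

Day 16 falls in week ⌈16/7⌉ of the month.
Days 1–7 hold the 1st Sunday, 8–14 the 2nd, 15–21 the 3rd, 22–28 the 4th, 29–31 the 5th.
16 is in the range for the 3rd.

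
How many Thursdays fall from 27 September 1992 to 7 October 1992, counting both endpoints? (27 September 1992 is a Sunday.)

1

27 September 1992 is a Sunday; the first Thursday on or after it is 1 October 1992 (4 days later).
From 1 October 1992 to 7 October 1992 is 7 − 1 = 6 days.
6 ÷ 7 = 0 full weeks with remainder 6, so 0 more Thursdays after the first → 1.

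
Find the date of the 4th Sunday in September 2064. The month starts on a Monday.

September 2064 begins on a Monday, so the first Sunday is September 7 (6 days later).
The 4th Sunday is 3 weeks later: 7 + 21 = 28.

September 28, 2064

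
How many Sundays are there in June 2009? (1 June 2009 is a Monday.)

1 June 2009 is a Monday; the first Sunday on or after it is 7 June 2009 (6 days later).
From 7 June 2009 to 30 June 2009 is 30 − 7 = 23 days.
23 ÷ 7 = 3 full weeks with remainder 2, so 3 more Sundays after the first → 4.

4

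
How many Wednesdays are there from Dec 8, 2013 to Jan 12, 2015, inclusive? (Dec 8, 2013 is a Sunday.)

57

Dec 8, 2013 is a Sunday; the first Wednesday on or after it is Dec 11, 2013 (3 days later).
From Dec 11, 2013 to Jan 12, 2015: 20 + 365 + 12 = 397 days (rest of 2013, 2014, to Jan 12, 2015 in 2015).
397 ÷ 7 = 56 full weeks with remainder 5, so 56 more Wednesdays after the first → 57.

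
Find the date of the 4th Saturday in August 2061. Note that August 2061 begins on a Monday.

27 August 2061

August 2061 begins on a Monday, so the first Saturday is August 6 (5 days later).
The 4th Saturday is 3 weeks later: 6 + 21 = 27.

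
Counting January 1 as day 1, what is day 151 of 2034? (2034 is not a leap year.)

January has 31 days (151 − 31 = 120 remain).
February has 28 days (120 − 28 = 92 remain).
March has 31 days (92 − 31 = 61 remain).
April has 30 days (61 − 30 = 31 remain).
31 into May → May 31.

May 31, 2034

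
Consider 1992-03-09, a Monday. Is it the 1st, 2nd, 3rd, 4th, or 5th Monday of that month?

2nd

Day 9 falls in week ⌈9/7⌉ of the month.
Days 1–7 hold the 1st Monday, 8–14 the 2nd, 15–21 the 3rd, 22–28 the 4th, 29–31 the 5th.
9 is in the range for the 2nd.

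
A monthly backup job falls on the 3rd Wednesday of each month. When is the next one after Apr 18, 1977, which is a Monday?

Apr 20, 1977

Apr 1977 starts on a Friday; its first Wednesday is the 6th, so the 3rd Wednesday is the 20th — Apr 20, 1977.
Apr 20, 1977 is after Apr 18, 1977, so that is the next one.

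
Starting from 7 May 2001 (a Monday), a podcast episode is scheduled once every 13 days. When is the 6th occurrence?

11 July 2001

The 6th occurrence is 5 intervals after the first: 5 × 13 = 65 days after 7 May 2001.
May has 31 days — 24 days to the end of May leaves 41.
June has 30 days (11 left).
11 days into July → 11 July 2001.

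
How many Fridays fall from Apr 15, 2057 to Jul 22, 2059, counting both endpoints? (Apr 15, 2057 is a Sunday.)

Apr 15, 2057 is a Sunday; the first Friday on or after it is Apr 20, 2057 (5 days later).
From Apr 20, 2057 to Jul 22, 2059: 255 + 365 + 203 = 823 days (rest of 2057, 2058, to Jul 22, 2059 in 2059).
823 ÷ 7 = 117 full weeks with remainder 4, so 117 more Fridays after the first → 118.

118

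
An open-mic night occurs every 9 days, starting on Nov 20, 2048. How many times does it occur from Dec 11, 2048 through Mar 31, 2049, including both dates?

Occurrences land 9·i days after Nov 20, 2048 for i = 0, 1, 2, …
Dec 11, 2048 is 21 days after the start; 21 ÷ 9 = 2 remainder 3; since the remainder is 3, round up to i = 3. First occurrence in the window: #4 on Dec 17, 2048 (3×9 = 27 days in).
Mar 31, 2049 is 131 days after the start; 131 ÷ 9 = 14 remainder 5. Last occurrence in the window: #15 on Mar 26, 2049.
Occurrences #4 through #15: 12 in total.

12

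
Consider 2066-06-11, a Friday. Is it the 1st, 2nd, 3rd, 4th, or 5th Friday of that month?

Day 11 falls in week ⌈11/7⌉ of the month.
Days 1–7 hold the 1st Friday, 8–14 the 2nd, 15–21 the 3rd, 22–28 the 4th, 29–31 the 5th.
11 is in the range for the 2nd.

2nd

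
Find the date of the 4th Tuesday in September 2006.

September 2006 begins on a Friday, so the first Tuesday is September 5 (4 days later).
The 4th Tuesday is 3 weeks later: 5 + 21 = 26.

September 26, 2006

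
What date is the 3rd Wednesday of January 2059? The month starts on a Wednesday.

2059-01-15

January 2059 begins on a Wednesday, so the first Wednesday is January 1.
The 3rd Wednesday is 2 weeks later: 1 + 14 = 15.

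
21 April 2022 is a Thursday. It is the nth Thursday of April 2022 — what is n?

Day 21 falls in week ⌈21/7⌉ of the month.
Days 1–7 hold the 1st Thursday, 8–14 the 2nd, 15–21 the 3rd, 22–28 the 4th, 29–31 the 5th.
21 is in the range for the 3rd.

3rd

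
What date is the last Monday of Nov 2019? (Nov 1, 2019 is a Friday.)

Nov 25, 2019

Nov 2019 begins on a Friday, so the first Monday is Nov 4 (3 days later).
Nov 2019 has 30 days. Adding weeks: 4, 11, 18, 25 — the last one ≤ 30 is the 25th.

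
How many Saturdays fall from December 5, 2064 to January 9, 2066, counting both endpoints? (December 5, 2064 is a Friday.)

58

December 5, 2064 is a Friday; the first Saturday on or after it is December 6, 2064 (1 day later).
From December 6, 2064 to January 9, 2066: 25 + 365 + 9 = 399 days (rest of 2064, 2065, to January 9, 2066 in 2066).
399 ÷ 7 = 57 full weeks with remainder 0, so 57 more Saturdays after the first → 58.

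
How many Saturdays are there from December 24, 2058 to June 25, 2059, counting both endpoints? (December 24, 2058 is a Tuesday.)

26

December 24, 2058 is a Tuesday; the first Saturday on or after it is December 28, 2058 (4 days later).
From December 28, 2058 to June 25, 2059: 3 + 31 + 28 + 31 + 30 + 31 + 25 = 179 days (rest of December, January, February, March, April, May, June).
179 ÷ 7 = 25 full weeks with remainder 4, so 25 more Saturdays after the first → 26.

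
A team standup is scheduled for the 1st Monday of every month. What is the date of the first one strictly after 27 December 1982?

December 1982 starts on a Wednesday, so its 1st Monday is 6 December 1982 (5 days in).
That is not after 27 December 1982, so look at January 1983.
January 1983 starts on a Saturday, so its 1st Monday is 3 January 1983 (2 days in).

3 January 1983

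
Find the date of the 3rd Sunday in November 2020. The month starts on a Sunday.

November 2020 begins on a Sunday, so the first Sunday is November 1.
The 3rd Sunday is 2 weeks later: 1 + 14 = 15.

November 15, 2020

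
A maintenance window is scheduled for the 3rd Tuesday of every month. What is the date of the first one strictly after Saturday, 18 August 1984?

August 1984 starts on a Wednesday; its first Tuesday is the 7th, so the 3rd Tuesday is the 21st — 21 August 1984.
21 August 1984 is after 18 August 1984, so that is the next one.

21 August 1984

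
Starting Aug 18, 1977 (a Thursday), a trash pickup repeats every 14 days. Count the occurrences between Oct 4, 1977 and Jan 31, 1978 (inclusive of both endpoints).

8

Occurrences land 14·i days after Aug 18, 1977 for i = 0, 1, 2, …
Oct 4, 1977 is 47 days after the start; 47 ÷ 14 = 3 remainder 5; since the remainder is 5, round up to i = 4. First occurrence in the window: #5 on Oct 13, 1977 (4×14 = 56 days in).
Jan 31, 1978 is 166 days after the start; 166 ÷ 14 = 11 remainder 12. Last occurrence in the window: #12 on Jan 19, 1978.
Occurrences #5 through #12: 8 in total.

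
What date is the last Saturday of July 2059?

2059-07-26

July 2059 begins on a Tuesday, so the first Saturday is July 5 (4 days later).
July 2059 has 31 days. Adding weeks: 5, 12, 19, 26 — the last one ≤ 31 is the 26th.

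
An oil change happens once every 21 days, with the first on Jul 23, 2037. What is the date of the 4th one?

Sep 24, 2037

The 4th occurrence is 3 intervals after the first: 3 × 21 = 63 days after Jul 23, 2037.
Jul has 31 days — 8 days to the end of Jul leaves 55.
Aug has 31 days (24 left).
24 days into Sep → Sep 24, 2037.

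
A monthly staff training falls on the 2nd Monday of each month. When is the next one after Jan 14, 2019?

Jan 2019 starts on a Tuesday; its first Monday is the 7th, so the 2nd Monday is the 14th — Jan 14, 2019.
That is not after Jan 14, 2019, so look at Feb 2019.
Feb 2019 starts on a Friday; its first Monday is the 4th, so the 2nd Monday is the 11th — Feb 11, 2019.

Feb 11, 2019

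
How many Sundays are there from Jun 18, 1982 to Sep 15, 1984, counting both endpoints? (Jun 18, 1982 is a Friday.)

Jun 18, 1982 is a Friday; the first Sunday on or after it is Jun 20, 1982 (2 days later).
From Jun 20, 1982 to Sep 15, 1984: 194 + 365 + 259 = 818 days (rest of 1982, 1983, to Sep 15, 1984 in 1984).
818 ÷ 7 = 116 full weeks with remainder 6, so 116 more Sundays after the first → 117.

117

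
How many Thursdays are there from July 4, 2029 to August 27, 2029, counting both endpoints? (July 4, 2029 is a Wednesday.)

July 4, 2029 is a Wednesday; the first Thursday on or after it is July 5, 2029 (1 day later).
From July 5, 2029 to August 27, 2029: 26 + 27 = 53 days (rest of July, August).
53 ÷ 7 = 7 full weeks with remainder 4, so 7 more Thursdays after the first → 8.

8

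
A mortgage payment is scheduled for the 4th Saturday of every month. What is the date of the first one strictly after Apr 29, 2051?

Apr 2051 starts on a Saturday; its first Saturday is the 1st, so the 4th Saturday is the 22nd — Apr 22, 2051.
That is not after Apr 29, 2051, so look at May 2051.
May 2051 starts on a Monday; its first Saturday is the 6th, so the 4th Saturday is the 27th — May 27, 2051.

May 27, 2051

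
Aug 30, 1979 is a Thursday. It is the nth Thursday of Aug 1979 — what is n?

5th

Day 30 falls in week ⌈30/7⌉ of the month.
Days 1–7 hold the 1st Thursday, 8–14 the 2nd, 15–21 the 3rd, 22–28 the 4th, 29–31 the 5th.
30 is in the range for the 5th.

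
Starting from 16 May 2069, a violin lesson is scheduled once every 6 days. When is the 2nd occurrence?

22 May 2069

The 2nd occurrence is 1 interval after the first: 1 × 6 = 6 days after 16 May 2069.
6 days later is 22 May 2069.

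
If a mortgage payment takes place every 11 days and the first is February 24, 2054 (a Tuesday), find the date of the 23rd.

The 23rd occurrence is 22 intervals after the first: 22 × 11 = 242 days after February 24, 2054.
February has 28 days — 4 days to the end of February leaves 238.
March has 31 days (207 left).
April has 30 days (177 left).
May has 31 days (146 left).
June has 30 days (116 left).
July has 31 days (85 left).
August has 31 days (54 left).
September has 30 days (24 left).
24 days into October → October 24, 2054.

October 24, 2054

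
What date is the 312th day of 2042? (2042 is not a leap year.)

November 8, 2042

January has 31 days (312 − 31 = 281 remain).
February has 28 days (281 − 28 = 253 remain).
March has 31 days (253 − 31 = 222 remain).
April has 30 days (222 − 30 = 192 remain).
May has 31 days (192 − 31 = 161 remain).
June has 30 days (161 − 30 = 131 remain).
July has 31 days (131 − 31 = 100 remain).
August has 31 days (100 − 31 = 69 remain).
September has 30 days (69 − 30 = 39 remain).
October has 31 days (39 − 31 = 8 remain).
8 into November → November 8.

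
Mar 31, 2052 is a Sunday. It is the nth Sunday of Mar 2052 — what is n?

Day 31 falls in week ⌈31/7⌉ of the month.
Days 1–7 hold the 1st Sunday, 8–14 the 2nd, 15–21 the 3rd, 22–28 the 4th, 29–31 the 5th.
31 is in the range for the 5th.

5th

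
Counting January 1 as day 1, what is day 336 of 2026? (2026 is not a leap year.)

2026-12-02

January has 31 days (336 − 31 = 305 remain).
February has 28 days (305 − 28 = 277 remain).
March has 31 days (277 − 31 = 246 remain).
April has 30 days (246 − 30 = 216 remain).
May has 31 days (216 − 31 = 185 remain).
June has 30 days (185 − 30 = 155 remain).
July has 31 days (155 − 31 = 124 remain).
August has 31 days (124 − 31 = 93 remain).
September has 30 days (93 − 30 = 63 remain).
October has 31 days (63 − 31 = 32 remain).
November has 30 days (32 − 30 = 2 remain).
2 into December → December 2.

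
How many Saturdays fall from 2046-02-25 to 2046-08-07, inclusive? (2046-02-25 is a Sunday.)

23

2046-02-25 is a Sunday; the first Saturday on or after it is 2046-03-03 (6 days later).
From 2046-03-03 to 2046-08-07: 28 + 30 + 31 + 30 + 31 + 7 = 157 days (rest of March, April, May, June, July, August).
157 ÷ 7 = 22 full weeks with remainder 3, so 22 more Saturdays after the first → 23.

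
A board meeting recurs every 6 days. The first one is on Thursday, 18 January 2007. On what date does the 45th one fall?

The 45th occurrence is 44 intervals after the first: 44 × 6 = 264 days after 18 January 2007.
January has 31 days — 13 days to the end of January leaves 251.
February has 28 days (223 left).
March has 31 days (192 left).
April has 30 days (162 left).
May has 31 days (131 left).
June has 30 days (101 left).
July has 31 days (70 left).
August has 31 days (39 left).
September has 30 days (9 left).
9 days into October → 9 October 2007.

9 October 2007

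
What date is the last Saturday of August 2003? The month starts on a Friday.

2003-08-30

August 2003 begins on a Friday, so the first Saturday is August 2 (1 day later).
August 2003 has 31 days. Adding weeks: 2, 9, 16, 23, 30 — the last one ≤ 31 is the 30th.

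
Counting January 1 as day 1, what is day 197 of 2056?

Jan has 31 days (197 − 31 = 166 remain).
Feb has 29 days (166 − 29 = 137 remain).
Mar has 31 days (137 − 31 = 106 remain).
Apr has 30 days (106 − 30 = 76 remain).
May has 31 days (76 − 31 = 45 remain).
Jun has 30 days (45 − 30 = 15 remain).
15 into Jul → Jul 15.

Jul 15, 2056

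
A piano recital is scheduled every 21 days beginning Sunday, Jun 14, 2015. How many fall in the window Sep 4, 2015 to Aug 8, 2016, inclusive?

Occurrences land 21·i days after Jun 14, 2015 for i = 0, 1, 2, …
Sep 4, 2015 is 82 days after the start; 82 ÷ 21 = 3 remainder 19; since the remainder is 19, round up to i = 4. First occurrence in the window: #5 on Sep 6, 2015 (4×21 = 84 days in).
Aug 8, 2016 is 421 days after the start; 421 ÷ 21 = 20 remainder 1. Last occurrence in the window: #21 on Aug 7, 2016.
Occurrences #5 through #21: 17 in total.

17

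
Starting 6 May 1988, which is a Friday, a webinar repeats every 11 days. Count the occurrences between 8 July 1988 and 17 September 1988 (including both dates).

Occurrences land 11·i days after 6 May 1988 for i = 0, 1, 2, …
8 July 1988 is 63 days after the start; 63 ÷ 11 = 5 remainder 8; since the remainder is 8, round up to i = 6. First occurrence in the window: #7 on 11 July 1988 (6×11 = 66 days in).
17 September 1988 is 134 days after the start; 134 ÷ 11 = 12 remainder 2. Last occurrence in the window: #13 on 15 September 1988.
Occurrences #7 through #13: 7 in total.

7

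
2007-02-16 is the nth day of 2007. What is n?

47

Days in months before February: 31 = 31.
Plus 16 days into February → day 47.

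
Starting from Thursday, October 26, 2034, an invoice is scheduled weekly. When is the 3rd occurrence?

November 9, 2034

The 3rd occurrence is 2 intervals after the first: 2 × 7 = 14 days after October 26, 2034.
October has 31 days — 5 days to the end of October leaves 9.
9 days into November → November 9, 2034.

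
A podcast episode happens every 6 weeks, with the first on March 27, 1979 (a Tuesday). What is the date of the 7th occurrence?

The 7th occurrence is 6 intervals after the first: 6 × 42 = 252 days after March 27, 1979.
March has 31 days — 4 days to the end of March leaves 248.
April has 30 days (218 left).
May has 31 days (187 left).
June has 30 days (157 left).
July has 31 days (126 left).
August has 31 days (95 left).
September has 30 days (65 left).
October has 31 days (34 left).
November has 30 days (4 left).
4 days into December → December 4, 1979.

December 4, 1979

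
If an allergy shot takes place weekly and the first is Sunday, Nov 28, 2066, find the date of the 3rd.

Dec 12, 2066

The 3rd occurrence is 2 intervals after the first: 2 × 7 = 14 days after Nov 28, 2066.
Nov has 30 days — 2 days to the end of Nov leaves 12.
12 days into Dec → Dec 12, 2066.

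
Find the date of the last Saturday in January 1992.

January 1992 begins on a Wednesday, so the first Saturday is January 4 (3 days later).
January 1992 has 31 days. Adding weeks: 4, 11, 18, 25 — the last one ≤ 31 is the 25th.

1992-01-25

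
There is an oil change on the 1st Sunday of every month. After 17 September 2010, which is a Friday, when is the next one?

3 October 2010

September 2010 starts on a Wednesday, so its 1st Sunday is 5 September 2010 (4 days in).
That is not after 17 September 2010, so look at October 2010.
October 2010 starts on a Friday, so its 1st Sunday is 3 October 2010 (2 days in).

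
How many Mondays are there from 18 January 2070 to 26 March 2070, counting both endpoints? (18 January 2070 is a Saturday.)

10

18 January 2070 is a Saturday; the first Monday on or after it is 20 January 2070 (2 days later).
From 20 January 2070 to 26 March 2070: 11 + 28 + 26 = 65 days (rest of January, February, March).
65 ÷ 7 = 9 full weeks with remainder 2, so 9 more Mondays after the first → 10.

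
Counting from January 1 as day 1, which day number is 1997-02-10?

Days in months before February: 31 = 31.
Plus 10 days into February → day 41.

41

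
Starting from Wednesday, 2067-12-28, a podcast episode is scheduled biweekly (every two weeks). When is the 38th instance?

The 38th occurrence is 37 intervals after the first: 37 × 14 = 518 days after 2067-12-28.
December has 31 days — 3 days to the end of December leaves 515.
2068 has 366 days (149 left).
January has 31 days (118 left).
February has 28 days (90 left).
March has 31 days (59 left).
April has 30 days (29 left).
29 days into May → 2069-05-29.

2069-05-29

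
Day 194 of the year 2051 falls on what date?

July 13, 2051

January has 31 days (194 − 31 = 163 remain).
February has 28 days (163 − 28 = 135 remain).
March has 31 days (135 − 31 = 104 remain).
April has 30 days (104 − 30 = 74 remain).
May has 31 days (74 − 31 = 43 remain).
June has 30 days (43 − 30 = 13 remain).
13 into July → July 13.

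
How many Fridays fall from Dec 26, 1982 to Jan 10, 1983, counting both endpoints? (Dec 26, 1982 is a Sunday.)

Dec 26, 1982 is a Sunday; the first Friday on or after it is Dec 31, 1982 (5 days later).
From Dec 31, 1982 to Jan 10, 1983: 0 + 10 = 10 days (rest of Dec, Jan).
10 ÷ 7 = 1 full weeks with remainder 3, so 1 more Fridays after the first → 2.

2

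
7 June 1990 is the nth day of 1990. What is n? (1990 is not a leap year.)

158

Days in months before June: 31 + 28 + 31 + 30 + 31 = 151.
Plus 7 days into June → day 158.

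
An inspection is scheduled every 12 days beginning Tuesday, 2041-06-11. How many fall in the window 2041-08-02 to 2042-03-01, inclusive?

Occurrences land 12·i days after 2041-06-11 for i = 0, 1, 2, …
2041-08-02 is 52 days after the start; 52 ÷ 12 = 4 remainder 4; since the remainder is 4, round up to i = 5. First occurrence in the window: #6 on 2041-08-10 (5×12 = 60 days in).
2042-03-01 is 263 days after the start; 263 ÷ 12 = 21 remainder 11. Last occurrence in the window: #22 on 2042-02-18.
Occurrences #6 through #22: 17 in total.

17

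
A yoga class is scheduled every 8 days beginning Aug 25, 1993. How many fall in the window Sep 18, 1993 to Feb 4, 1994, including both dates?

18

Occurrences land 8·i days after Aug 25, 1993 for i = 0, 1, 2, …
Sep 18, 1993 is 24 days after the start; 24 ÷ 8 = 3 remainder 0. First occurrence in the window: #4 on Sep 18, 1993 (3×8 = 24 days in).
Feb 4, 1994 is 163 days after the start; 163 ÷ 8 = 20 remainder 3. Last occurrence in the window: #21 on Feb 1, 1994.
Occurrences #4 through #21: 18 in total.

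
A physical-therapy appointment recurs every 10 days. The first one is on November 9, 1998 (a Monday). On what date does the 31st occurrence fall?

The 31st occurrence is 30 intervals after the first: 30 × 10 = 300 days after November 9, 1998.
November has 30 days — 21 days to the end of November leaves 279.
December has 31 days (248 left).
January has 31 days (217 left).
February has 28 days (189 left).
March has 31 days (158 left).
April has 30 days (128 left).
May has 31 days (97 left).
June has 30 days (67 left).
July has 31 days (36 left).
August has 31 days (5 left).
5 days into September → September 5, 1999.

September 5, 1999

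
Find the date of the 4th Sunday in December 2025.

2025-12-28

The first Sunday of December 2025 is December 7.
The 4th Sunday is 3 weeks later: 7 + 21 = 28.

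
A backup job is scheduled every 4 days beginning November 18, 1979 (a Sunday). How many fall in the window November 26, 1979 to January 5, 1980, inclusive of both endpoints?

Occurrences land 4·i days after November 18, 1979 for i = 0, 1, 2, …
November 26, 1979 is 8 days after the start; 8 ÷ 4 = 2 remainder 0. First occurrence in the window: #3 on November 26, 1979 (2×4 = 8 days in).
January 5, 1980 is 48 days after the start; 48 ÷ 4 = 12 remainder 0. Last occurrence in the window: #13 on January 5, 1980.
Occurrences #3 through #13: 11 in total.

11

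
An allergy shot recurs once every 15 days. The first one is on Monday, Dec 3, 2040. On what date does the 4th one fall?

Jan 17, 2041

The 4th occurrence is 3 intervals after the first: 3 × 15 = 45 days after Dec 3, 2040.
Dec has 31 days — 28 days to the end of Dec leaves 17.
17 days into Jan → Jan 17, 2041.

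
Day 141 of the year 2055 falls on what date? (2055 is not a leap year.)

May 21, 2055

January has 31 days (141 − 31 = 110 remain).
February has 28 days (110 − 28 = 82 remain).
March has 31 days (82 − 31 = 51 remain).
April has 30 days (51 − 30 = 21 remain).
21 into May → May 21.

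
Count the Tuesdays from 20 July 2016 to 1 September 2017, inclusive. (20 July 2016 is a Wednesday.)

58

20 July 2016 is a Wednesday; the first Tuesday on or after it is 26 July 2016 (6 days later).
From 26 July 2016 to 1 September 2017: 158 + 244 = 402 days (rest of 2016, to 1 September 2017 in 2017).
402 ÷ 7 = 57 full weeks with remainder 3, so 57 more Tuesdays after the first → 58.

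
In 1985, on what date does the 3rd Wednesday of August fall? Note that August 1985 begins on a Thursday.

August 21, 1985

August 1985 begins on a Thursday, so the first Wednesday is August 7 (6 days later).
The 3rd Wednesday is 2 weeks later: 7 + 14 = 21.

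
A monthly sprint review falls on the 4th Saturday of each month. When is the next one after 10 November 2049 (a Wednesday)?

November 2049 starts on a Monday; its first Saturday is the 6th, so the 4th Saturday is the 27th — 27 November 2049.
27 November 2049 is after 10 November 2049, so that is the next one.

27 November 2049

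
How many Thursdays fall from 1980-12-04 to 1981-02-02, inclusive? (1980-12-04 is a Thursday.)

9

1980-12-04 is a Thursday; the first Thursday on or after it is 1980-12-04.
From 1980-12-04 to 1981-02-02: 27 + 31 + 2 = 60 days (rest of December, January, February).
60 ÷ 7 = 8 full weeks with remainder 4, so 8 more Thursdays after the first → 9.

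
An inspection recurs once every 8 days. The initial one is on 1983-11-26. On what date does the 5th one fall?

The 5th occurrence is 4 intervals after the first: 4 × 8 = 32 days after 1983-11-26.
November has 30 days — 4 days to the end of November leaves 28.
28 days into December → 1983-12-28.

1983-12-28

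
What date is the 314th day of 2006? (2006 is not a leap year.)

10 November 2006

January has 31 days (314 − 31 = 283 remain).
February has 28 days (283 − 28 = 255 remain).
March has 31 days (255 − 31 = 224 remain).
April has 30 days (224 − 30 = 194 remain).
May has 31 days (194 − 31 = 163 remain).
June has 30 days (163 − 30 = 133 remain).
July has 31 days (133 − 31 = 102 remain).
August has 31 days (102 − 31 = 71 remain).
September has 30 days (71 − 30 = 41 remain).
October has 31 days (41 − 31 = 10 remain).
10 into November → November 10.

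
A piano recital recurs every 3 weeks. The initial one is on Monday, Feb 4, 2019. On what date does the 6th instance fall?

May 20, 2019

The 6th occurrence is 5 intervals after the first: 5 × 21 = 105 days after Feb 4, 2019.
Feb has 28 days — 24 days to the end of Feb leaves 81.
Mar has 31 days (50 left).
Apr has 30 days (20 left).
20 days into May → May 20, 2019.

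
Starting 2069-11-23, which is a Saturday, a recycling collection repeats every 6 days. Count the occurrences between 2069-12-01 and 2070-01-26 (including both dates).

9

Occurrences land 6·i days after 2069-11-23 for i = 0, 1, 2, …
2069-12-01 is 8 days after the start; 8 ÷ 6 = 1 remainder 2; since the remainder is 2, round up to i = 2. First occurrence in the window: #3 on 2069-12-05 (2×6 = 12 days in).
2070-01-26 is 64 days after the start; 64 ÷ 6 = 10 remainder 4. Last occurrence in the window: #11 on 2070-01-22.
Occurrences #3 through #11: 9 in total.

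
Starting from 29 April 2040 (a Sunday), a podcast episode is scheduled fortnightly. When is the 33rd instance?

21 July 2041

The 33rd occurrence is 32 intervals after the first: 32 × 14 = 448 days after 29 April 2040.
April has 30 days — 1 day to the end of April leaves 447.
From end of April to end of 2040 is 245 days (202 left).
January has 31 days (171 left).
February has 28 days (143 left).
March has 31 days (112 left).
April has 30 days (82 left).
May has 31 days (51 left).
June has 30 days (21 left).
21 days into July → 21 July 2041.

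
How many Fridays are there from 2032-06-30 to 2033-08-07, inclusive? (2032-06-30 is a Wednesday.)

58

2032-06-30 is a Wednesday; the first Friday on or after it is 2032-07-02 (2 days later).
From 2032-07-02 to 2033-08-07: 182 + 219 = 401 days (rest of 2032, to 2033-08-07 in 2033).
401 ÷ 7 = 57 full weeks with remainder 2, so 57 more Fridays after the first → 58.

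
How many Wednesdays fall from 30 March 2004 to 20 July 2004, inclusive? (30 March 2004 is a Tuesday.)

16

30 March 2004 is a Tuesday; the first Wednesday on or after it is 31 March 2004 (1 day later).
From 31 March 2004 to 20 July 2004: 0 + 30 + 31 + 30 + 20 = 111 days (rest of March, April, May, June, July).
111 ÷ 7 = 15 full weeks with remainder 6, so 15 more Wednesdays after the first → 16.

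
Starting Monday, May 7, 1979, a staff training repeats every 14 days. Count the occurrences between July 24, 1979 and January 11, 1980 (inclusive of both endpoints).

Occurrences land 14·i days after May 7, 1979 for i = 0, 1, 2, …
July 24, 1979 is 78 days after the start; 78 ÷ 14 = 5 remainder 8; since the remainder is 8, round up to i = 6. First occurrence in the window: #7 on July 30, 1979 (6×14 = 84 days in).
January 11, 1980 is 249 days after the start; 249 ÷ 14 = 17 remainder 11. Last occurrence in the window: #18 on December 31, 1979.
Occurrences #7 through #18: 12 in total.

12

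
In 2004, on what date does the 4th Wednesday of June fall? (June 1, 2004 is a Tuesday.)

June 23, 2004

June 2004 begins on a Tuesday, so the first Wednesday is June 2 (1 day later).
The 4th Wednesday is 3 weeks later: 2 + 21 = 23.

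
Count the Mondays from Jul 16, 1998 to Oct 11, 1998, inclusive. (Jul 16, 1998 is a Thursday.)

12

Jul 16, 1998 is a Thursday; the first Monday on or after it is Jul 20, 1998 (4 days later).
From Jul 20, 1998 to Oct 11, 1998: 11 + 31 + 30 + 11 = 83 days (rest of Jul, Aug, Sep, Oct).
83 ÷ 7 = 11 full weeks with remainder 6, so 11 more Mondays after the first → 12.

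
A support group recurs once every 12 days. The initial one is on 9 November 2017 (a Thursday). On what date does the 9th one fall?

13 February 2018

The 9th occurrence is 8 intervals after the first: 8 × 12 = 96 days after 9 November 2017.
November has 30 days — 21 days to the end of November leaves 75.
December has 31 days (44 left).
January has 31 days (13 left).
13 days into February → 13 February 2018.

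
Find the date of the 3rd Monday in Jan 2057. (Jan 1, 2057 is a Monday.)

Jan 2057 begins on a Monday, so the first Monday is Jan 1.
The 3rd Monday is 2 weeks later: 1 + 14 = 15.

Jan 15, 2057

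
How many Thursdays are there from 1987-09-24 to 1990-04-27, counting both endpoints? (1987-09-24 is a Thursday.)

136

1987-09-24 is a Thursday; the first Thursday on or after it is 1987-09-24.
From 1987-09-24 to 1990-04-27: 98 + 366 + 365 + 117 = 946 days (rest of 1987, 1988, 1989, to 1990-04-27 in 1990).
946 ÷ 7 = 135 full weeks with remainder 1, so 135 more Thursdays after the first → 136.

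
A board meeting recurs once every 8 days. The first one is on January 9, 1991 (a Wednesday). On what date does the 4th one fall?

February 2, 1991

The 4th occurrence is 3 intervals after the first: 3 × 8 = 24 days after January 9, 1991.
January has 31 days — 22 days to the end of January leaves 2.
2 days into February → February 2, 1991.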